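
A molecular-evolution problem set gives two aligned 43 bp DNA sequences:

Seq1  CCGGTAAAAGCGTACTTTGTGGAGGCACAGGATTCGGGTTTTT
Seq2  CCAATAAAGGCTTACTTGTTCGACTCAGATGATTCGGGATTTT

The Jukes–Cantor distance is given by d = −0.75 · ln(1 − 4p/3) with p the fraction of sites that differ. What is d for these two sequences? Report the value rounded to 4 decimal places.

The sequences differ at positions 3 (G/A), 4 (G/A), 9 (A/G), 12 (G/T), 18 (T/G), 19 (G/T), 21 (G/C), 24 (G/C), 25 (G/T), 28 (C/G), 30 (G/T), 39 (T/A).
p = 12/43 = 0.279070.
d = −0.75 · ln(1 − (4/3)·0.279070) = −0.75 · ln(0.627907) = −0.75 · (-0.465363) = 0.3490.

0.3490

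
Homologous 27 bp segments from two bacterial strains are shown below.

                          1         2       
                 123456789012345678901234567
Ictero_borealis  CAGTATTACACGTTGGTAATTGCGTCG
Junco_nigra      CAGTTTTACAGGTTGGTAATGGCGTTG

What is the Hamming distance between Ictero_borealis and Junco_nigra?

4

Mismatches occur at site 5 (A/T), site 11 (C/G), site 21 (T/G), site 26 (C/T).
That gives 4 mismatches out of 27 aligned sites, so the Hamming distance is 4.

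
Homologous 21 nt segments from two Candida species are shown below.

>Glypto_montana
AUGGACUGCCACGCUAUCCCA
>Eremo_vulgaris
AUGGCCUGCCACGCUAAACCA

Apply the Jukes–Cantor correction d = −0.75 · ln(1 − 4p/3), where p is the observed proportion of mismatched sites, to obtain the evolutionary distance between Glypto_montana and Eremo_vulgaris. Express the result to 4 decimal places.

0.1585

The sequences differ at positions 5 (A/C), 17 (U/A), 18 (C/A).
p = 3/21 = 0.142857.
d = −0.75 · ln(1 − (4/3)·0.142857) = −0.75 · ln(0.809524) = −0.75 · (-0.211309) = 0.1585.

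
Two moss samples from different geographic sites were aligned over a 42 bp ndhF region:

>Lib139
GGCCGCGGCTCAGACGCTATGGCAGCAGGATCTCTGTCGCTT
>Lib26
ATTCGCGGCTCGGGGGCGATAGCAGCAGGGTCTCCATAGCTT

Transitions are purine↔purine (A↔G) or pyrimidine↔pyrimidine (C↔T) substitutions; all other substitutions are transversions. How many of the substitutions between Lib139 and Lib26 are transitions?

8

The sequences differ at positions 1 (G/A, transition), 2 (G/T, transversion), 3 (C/T, transition), 12 (A/G, transition), 14 (A/G, transition), 15 (C/G, transversion), 18 (T/G, transversion), 21 (G/A, transition), 30 (A/G, transition), 35 (T/C, transition), 36 (G/A, transition), 38 (C/A, transversion).
Of the 12 differences, 8 transitions and 4 transversions, so the answer is 8.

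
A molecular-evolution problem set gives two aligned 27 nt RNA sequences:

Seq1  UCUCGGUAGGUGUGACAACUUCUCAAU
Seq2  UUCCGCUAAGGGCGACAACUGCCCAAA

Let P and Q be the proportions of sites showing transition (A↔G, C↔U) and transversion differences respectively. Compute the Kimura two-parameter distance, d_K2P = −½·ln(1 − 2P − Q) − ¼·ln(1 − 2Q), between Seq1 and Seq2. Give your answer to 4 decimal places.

0.4533

The sequences differ at positions 2 (C/U, transition), 3 (U/C, transition), 6 (G/C, transversion), 9 (G/A, transition), 11 (U/G, transversion), 13 (U/C, transition), 21 (U/G, transversion), 23 (U/C, transition), 27 (U/A, transversion).
Of the 9 differences, 5 transitions and 4 transversions over 27 sites: P = 5/27 = 0.185185, Q = 4/27 = 0.148148.
d = −0.5·ln(0.481482) − 0.25·ln(0.703704) = −0.5·(-0.730886) − 0.25·(-0.351397) = 0.4533.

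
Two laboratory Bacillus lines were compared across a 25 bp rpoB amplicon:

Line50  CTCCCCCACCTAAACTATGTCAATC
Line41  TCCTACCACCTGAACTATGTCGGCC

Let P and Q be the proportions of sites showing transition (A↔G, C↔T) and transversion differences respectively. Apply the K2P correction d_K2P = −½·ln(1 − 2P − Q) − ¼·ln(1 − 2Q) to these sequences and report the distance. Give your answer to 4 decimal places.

0.4790

Mismatches occur at site 1 (C↔T, transition), site 2 (T↔C, transition), site 4 (C↔T, transition), site 5 (C↔A, transversion), site 12 (A↔G, transition), site 22 (A↔G, transition), site 23 (A↔G, transition), site 24 (T↔C, transition).
Of the 8 differences, 7 transitions and 1 transversion over 25 sites: P = 7/25 = 0.280000, Q = 1/25 = 0.040000.
d = −0.5·ln(0.400000) − 0.25·ln(0.920000) = −0.5·(-0.916291) − 0.25·(-0.083382) = 0.4790.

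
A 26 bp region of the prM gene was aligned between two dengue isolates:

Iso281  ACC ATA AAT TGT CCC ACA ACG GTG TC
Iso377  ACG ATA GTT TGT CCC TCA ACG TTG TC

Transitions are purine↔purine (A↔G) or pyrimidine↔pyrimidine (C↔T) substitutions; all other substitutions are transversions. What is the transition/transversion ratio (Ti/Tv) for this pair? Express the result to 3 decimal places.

0.250

Differing sites — 3:C/G (Tv); 7:A/G (Ti); 8:A/T (Tv); 16:A/T (Tv); 22:G/T (Tv).
Of the 5 differences, 1 transition and 4 transversions, so Ti/Tv = 1/4 = 0.250.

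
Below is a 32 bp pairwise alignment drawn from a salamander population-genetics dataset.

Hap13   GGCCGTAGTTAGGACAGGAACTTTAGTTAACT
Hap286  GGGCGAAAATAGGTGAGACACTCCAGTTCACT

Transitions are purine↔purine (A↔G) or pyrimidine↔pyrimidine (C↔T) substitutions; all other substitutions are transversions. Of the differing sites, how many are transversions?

The sequences differ at positions 3 (C/G, transversion), 6 (T/A, transversion), 8 (G/A, transition), 9 (T/A, transversion), 14 (A/T, transversion), 15 (C/G, transversion), 18 (G/A, transition), 19 (A/C, transversion), 23 (T/C, transition), 24 (T/C, transition), 29 (A/C, transversion).
Of the 11 differences, 4 transitions and 7 transversions, so the answer is 7.

7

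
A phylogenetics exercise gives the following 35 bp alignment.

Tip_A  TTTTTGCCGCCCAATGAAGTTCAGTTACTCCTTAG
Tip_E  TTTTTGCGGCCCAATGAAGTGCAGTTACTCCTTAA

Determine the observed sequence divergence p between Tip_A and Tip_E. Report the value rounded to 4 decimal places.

The sequences differ at positions 8 (C/G), 21 (T/G), 35 (G/A).
There are 3 differences over 35 sites, so p = 3/35 = 0.0857.

0.0857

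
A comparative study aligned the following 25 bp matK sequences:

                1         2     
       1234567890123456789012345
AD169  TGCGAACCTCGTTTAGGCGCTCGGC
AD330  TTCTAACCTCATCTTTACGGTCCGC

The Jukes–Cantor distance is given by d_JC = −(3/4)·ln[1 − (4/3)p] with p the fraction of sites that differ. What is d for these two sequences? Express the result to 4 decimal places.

Differing sites — 2:G/T; 4:G/T; 11:G/A; 13:T/C; 15:A/T; 16:G/T; 17:G/A; 20:C/G; 23:G/C.
p = 9/25 = 0.360000.
d = −0.75 · ln(1 − (4/3)·0.360000) = −0.75 · ln(0.520000) = −0.75 · (-0.653926) = 0.4904.

0.4904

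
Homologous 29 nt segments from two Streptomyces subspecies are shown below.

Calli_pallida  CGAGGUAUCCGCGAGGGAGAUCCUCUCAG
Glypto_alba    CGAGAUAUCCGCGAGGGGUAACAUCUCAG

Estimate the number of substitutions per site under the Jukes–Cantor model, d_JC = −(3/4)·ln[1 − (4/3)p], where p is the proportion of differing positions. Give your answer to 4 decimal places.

0.1959

Differing sites — 5:G/A; 18:A/G; 19:G/U; 21:U/A; 23:C/A.
p = 5/29 = 0.172414.
d = −0.75 · ln(1 − (4/3)·0.172414) = −0.75 · ln(0.770115) = −0.75 · (-0.261215) = 0.1959.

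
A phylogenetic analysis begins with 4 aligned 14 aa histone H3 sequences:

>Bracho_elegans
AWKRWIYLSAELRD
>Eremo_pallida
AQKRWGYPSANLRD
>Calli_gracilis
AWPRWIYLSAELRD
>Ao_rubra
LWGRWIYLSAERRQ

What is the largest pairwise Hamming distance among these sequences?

8

Pairwise Hamming distances:
  Bracho_elegans vs Eremo_pallida: 4
  Bracho_elegans vs Calli_gracilis: 1
  Bracho_elegans vs Ao_rubra: 4
  Eremo_pallida vs Calli_gracilis: 5
  Eremo_pallida vs Ao_rubra: 8
  Calli_gracilis vs Ao_rubra: 4
The largest is 8, between Eremo_pallida and Ao_rubra.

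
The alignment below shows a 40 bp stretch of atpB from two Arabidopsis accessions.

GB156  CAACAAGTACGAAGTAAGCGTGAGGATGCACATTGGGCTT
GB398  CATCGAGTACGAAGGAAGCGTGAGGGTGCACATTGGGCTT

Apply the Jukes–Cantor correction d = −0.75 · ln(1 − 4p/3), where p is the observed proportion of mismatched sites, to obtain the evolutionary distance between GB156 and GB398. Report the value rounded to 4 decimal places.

0.1073

Differing sites — 3:A/T; 5:A/G; 15:T/G; 26:A/G.
p = 4/40 = 0.100000.
d = −0.75 · ln(1 − (4/3)·0.100000) = −0.75 · ln(0.866667) = −0.75 · (-0.143100) = 0.1073.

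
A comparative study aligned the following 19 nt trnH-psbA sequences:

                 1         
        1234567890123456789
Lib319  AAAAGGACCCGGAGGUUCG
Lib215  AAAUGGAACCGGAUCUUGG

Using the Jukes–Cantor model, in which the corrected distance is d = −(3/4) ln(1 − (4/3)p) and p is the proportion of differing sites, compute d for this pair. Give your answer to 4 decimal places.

Differing sites — 4:A/U; 8:C/A; 14:G/U; 15:G/C; 18:C/G.
p = 5/19 = 0.263158.
d = −0.75 · ln(1 − (4/3)·0.263158) = −0.75 · ln(0.649123) = −0.75 · (-0.432133) = 0.3241.

0.3241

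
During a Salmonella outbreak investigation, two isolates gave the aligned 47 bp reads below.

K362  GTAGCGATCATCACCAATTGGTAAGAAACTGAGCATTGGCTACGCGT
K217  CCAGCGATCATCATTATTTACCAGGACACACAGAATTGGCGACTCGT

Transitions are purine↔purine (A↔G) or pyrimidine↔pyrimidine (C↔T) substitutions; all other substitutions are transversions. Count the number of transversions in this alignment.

9

The sequences differ at positions 1 (G/C, transversion), 2 (T/C, transition), 14 (C/T, transition), 15 (C/T, transition), 17 (A/T, transversion), 20 (G/A, transition), 21 (G/C, transversion), 22 (T/C, transition), 24 (A/G, transition), 27 (A/C, transversion), 30 (T/A, transversion), 31 (G/C, transversion), 34 (C/A, transversion), 41 (T/G, transversion), 44 (G/T, transversion).
Of the 15 differences, 6 transitions and 9 transversions, so the answer is 9.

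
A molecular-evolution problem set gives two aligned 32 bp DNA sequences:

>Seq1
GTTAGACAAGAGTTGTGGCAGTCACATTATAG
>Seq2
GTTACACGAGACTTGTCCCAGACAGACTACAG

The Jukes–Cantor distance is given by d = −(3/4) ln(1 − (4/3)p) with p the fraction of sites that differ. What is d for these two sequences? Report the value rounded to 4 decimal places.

0.3525

Mismatches occur at site 5 (G↔C), site 8 (A↔G), site 12 (G↔C), site 17 (G↔C), site 18 (G↔C), site 22 (T↔A), site 25 (C↔G), site 27 (T↔C), site 30 (T↔C).
p = 9/32 = 0.281250.
d = −0.75 · ln(1 − (4/3)·0.281250) = −0.75 · ln(0.625000) = −0.75 · (-0.470004) = 0.3525.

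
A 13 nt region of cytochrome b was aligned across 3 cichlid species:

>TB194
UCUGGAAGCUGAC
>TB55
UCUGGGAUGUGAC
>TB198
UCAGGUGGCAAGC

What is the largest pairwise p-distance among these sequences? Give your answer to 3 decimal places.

0.615

Pairwise Hamming distances:
  TB194 vs TB55: 3
  TB194 vs TB198: 6
  TB55 vs TB198: 8
The largest is 8 mismatches, between TB55 and TB198; p = 8/13 = 0.615.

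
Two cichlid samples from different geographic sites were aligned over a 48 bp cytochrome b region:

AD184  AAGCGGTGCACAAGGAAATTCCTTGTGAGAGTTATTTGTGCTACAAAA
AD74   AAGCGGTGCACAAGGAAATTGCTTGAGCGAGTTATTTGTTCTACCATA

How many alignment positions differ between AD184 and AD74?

Mismatches occur at site 21 (C/G), site 26 (T/A), site 28 (A/C), site 40 (G/T), site 45 (A/C), site 47 (A/T).
That gives 6 mismatches out of 48 aligned sites, so the Hamming distance is 6.

6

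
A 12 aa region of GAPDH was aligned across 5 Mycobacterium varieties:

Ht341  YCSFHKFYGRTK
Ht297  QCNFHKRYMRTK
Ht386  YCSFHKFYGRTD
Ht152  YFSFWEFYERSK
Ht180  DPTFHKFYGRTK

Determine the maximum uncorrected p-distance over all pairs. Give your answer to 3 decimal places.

0.667

Pairwise Hamming distances:
  Ht341 vs Ht297: 4
  Ht341 vs Ht386: 1
  Ht341 vs Ht152: 5
  Ht341 vs Ht180: 3
  Ht297 vs Ht386: 5
  Ht297 vs Ht152: 8
  Ht297 vs Ht180: 5
  Ht386 vs Ht152: 6
  Ht386 vs Ht180: 4
  Ht152 vs Ht180: 7
The largest is 8 mismatches, between Ht297 and Ht152; p = 8/12 = 0.667.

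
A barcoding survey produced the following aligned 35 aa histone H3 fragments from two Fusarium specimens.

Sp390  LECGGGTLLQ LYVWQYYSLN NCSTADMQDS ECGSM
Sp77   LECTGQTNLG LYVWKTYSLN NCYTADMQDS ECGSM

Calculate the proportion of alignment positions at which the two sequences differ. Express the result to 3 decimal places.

0.200

Differing sites — 4:G/T; 6:G/Q; 8:L/N; 10:Q/G; 15:Q/K; 16:Y/T; 23:S/Y.
There are 7 differences over 35 sites, so p = 7/35 = 0.200.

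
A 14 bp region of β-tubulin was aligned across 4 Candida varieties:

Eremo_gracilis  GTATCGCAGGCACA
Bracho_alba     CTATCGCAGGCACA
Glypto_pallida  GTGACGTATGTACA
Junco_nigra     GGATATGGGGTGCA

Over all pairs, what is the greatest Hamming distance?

9

Pairwise Hamming distances:
  Eremo_gracilis vs Bracho_alba: 1
  Eremo_gracilis vs Glypto_pallida: 5
  Eremo_gracilis vs Junco_nigra: 7
  Bracho_alba vs Glypto_pallida: 6
  Bracho_alba vs Junco_nigra: 8
  Glypto_pallida vs Junco_nigra: 9
The largest is 9, between Glypto_pallida and Junco_nigra.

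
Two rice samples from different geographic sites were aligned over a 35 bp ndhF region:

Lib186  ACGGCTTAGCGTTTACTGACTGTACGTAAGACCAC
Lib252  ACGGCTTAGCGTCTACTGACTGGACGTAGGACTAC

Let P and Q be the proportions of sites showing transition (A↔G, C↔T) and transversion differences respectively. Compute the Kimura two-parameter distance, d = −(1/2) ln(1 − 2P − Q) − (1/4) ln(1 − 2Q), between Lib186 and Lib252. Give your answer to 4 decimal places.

The sequences differ at positions 13 (T/C, transition), 23 (T/G, transversion), 29 (A/G, transition), 33 (C/T, transition).
Of the 4 differences, 3 transitions and 1 transversion over 35 sites: P = 3/35 = 0.085714, Q = 1/35 = 0.028571.
d = −0.5·ln(0.800001) − 0.25·ln(0.942858) = −0.5·(-0.223142) − 0.25·(-0.058840) = 0.1263.

0.1263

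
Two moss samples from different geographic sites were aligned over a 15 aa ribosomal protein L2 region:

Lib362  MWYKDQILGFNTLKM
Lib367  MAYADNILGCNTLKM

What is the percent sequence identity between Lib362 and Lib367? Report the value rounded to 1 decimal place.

73.3%

The sequences differ at positions 2 (W/A), 4 (K/A), 6 (Q/N), 10 (F/C).
11 of the 15 sites match, so the percent identity is 11/15 × 100 = 73.3%.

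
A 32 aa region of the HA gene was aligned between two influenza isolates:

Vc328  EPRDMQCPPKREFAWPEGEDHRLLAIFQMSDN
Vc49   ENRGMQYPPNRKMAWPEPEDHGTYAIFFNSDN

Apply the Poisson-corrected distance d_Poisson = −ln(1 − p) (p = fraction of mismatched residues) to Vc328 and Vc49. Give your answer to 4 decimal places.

0.4700

Differing sites — 2:P/N; 4:D/G; 7:C/Y; 10:K/N; 12:E/K; 13:F/M; 18:G/P; 22:R/G; 23:L/T; 24:L/Y; 28:Q/F; 29:M/N.
p = 12/32 = 0.375000.
d = −ln(1 − 0.375000) = −ln(0.625000) = 0.4700.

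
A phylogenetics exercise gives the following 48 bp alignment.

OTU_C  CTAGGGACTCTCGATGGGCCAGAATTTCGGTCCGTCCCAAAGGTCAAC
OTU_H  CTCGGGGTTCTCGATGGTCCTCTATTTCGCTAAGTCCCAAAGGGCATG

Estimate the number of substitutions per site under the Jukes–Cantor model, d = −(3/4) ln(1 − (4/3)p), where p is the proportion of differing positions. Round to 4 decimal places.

Mismatches occur at site 3 (A→C), site 7 (A→G), site 8 (C→T), site 18 (G→T), site 21 (A→T), site 22 (G→C), site 23 (A→T), site 30 (G→C), site 32 (C→A), site 33 (C→A), site 44 (T→G), site 47 (A→T), site 48 (C→G).
p = 13/48 = 0.270833.
d = −0.75 · ln(1 − (4/3)·0.270833) = −0.75 · ln(0.638889) = −0.75 · (-0.448025) = 0.3360.

0.3360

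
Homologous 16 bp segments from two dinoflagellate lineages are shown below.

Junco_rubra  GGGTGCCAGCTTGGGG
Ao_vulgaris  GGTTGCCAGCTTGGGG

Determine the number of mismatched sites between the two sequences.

The sequences differ at position 3 (G/T).
That gives 1 mismatch out of 16 aligned sites, so the Hamming distance is 1.

1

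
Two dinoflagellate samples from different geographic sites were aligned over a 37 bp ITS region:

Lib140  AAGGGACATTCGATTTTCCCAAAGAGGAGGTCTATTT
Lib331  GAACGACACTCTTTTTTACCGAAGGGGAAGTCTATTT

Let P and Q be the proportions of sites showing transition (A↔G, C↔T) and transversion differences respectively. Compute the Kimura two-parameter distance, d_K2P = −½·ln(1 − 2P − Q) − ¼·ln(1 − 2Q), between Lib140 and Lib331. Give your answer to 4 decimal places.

Mismatches occur at site 1 (A↔G, transition), site 3 (G↔A, transition), site 4 (G↔C, transversion), site 9 (T↔C, transition), site 12 (G↔T, transversion), site 13 (A↔T, transversion), site 18 (C↔A, transversion), site 21 (A↔G, transition), site 25 (A↔G, transition), site 29 (G↔A, transition).
Of the 10 differences, 6 transitions and 4 transversions over 37 sites: P = 6/37 = 0.162162, Q = 4/37 = 0.108108.
d = −0.5·ln(0.567568) − 0.25·ln(0.783784) = −0.5·(-0.566395) − 0.25·(-0.243622) = 0.3441.

0.3441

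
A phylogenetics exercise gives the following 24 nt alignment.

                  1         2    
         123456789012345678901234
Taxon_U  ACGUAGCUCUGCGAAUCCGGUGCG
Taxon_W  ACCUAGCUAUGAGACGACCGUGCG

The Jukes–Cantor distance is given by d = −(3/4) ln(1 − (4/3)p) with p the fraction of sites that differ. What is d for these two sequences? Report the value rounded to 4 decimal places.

The sequences differ at positions 3 (G/C), 9 (C/A), 12 (C/A), 15 (A/C), 16 (U/G), 17 (C/A), 19 (G/C).
p = 7/24 = 0.291667.
d = −0.75 · ln(1 − (4/3)·0.291667) = −0.75 · ln(0.611111) = −0.75 · (-0.492477) = 0.3694.

0.3694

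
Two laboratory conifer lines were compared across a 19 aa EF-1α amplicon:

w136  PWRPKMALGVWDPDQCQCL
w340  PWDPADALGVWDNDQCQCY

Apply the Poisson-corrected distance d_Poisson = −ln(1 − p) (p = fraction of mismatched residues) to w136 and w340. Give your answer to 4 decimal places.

Mismatches occur at site 3 (R/D), site 5 (K/A), site 6 (M/D), site 13 (P/N), site 19 (L/Y).
p = 5/19 = 0.263158.
d = −ln(1 − 0.263158) = −ln(0.736842) = 0.3054.

0.3054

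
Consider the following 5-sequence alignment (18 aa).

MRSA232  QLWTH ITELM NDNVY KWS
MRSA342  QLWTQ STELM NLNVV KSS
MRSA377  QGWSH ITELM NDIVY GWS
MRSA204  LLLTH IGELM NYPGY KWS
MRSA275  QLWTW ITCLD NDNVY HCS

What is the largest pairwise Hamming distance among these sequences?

11

Pairwise Hamming distances:
  MRSA232 vs MRSA342: 5
  MRSA232 vs MRSA377: 4
  MRSA232 vs MRSA204: 6
  MRSA232 vs MRSA275: 5
  MRSA342 vs MRSA377: 9
  MRSA342 vs MRSA204: 10
  MRSA342 vs MRSA275: 8
  MRSA377 vs MRSA204: 9
  MRSA377 vs MRSA275: 8
  MRSA204 vs MRSA275: 11
The largest is 11, between MRSA204 and MRSA275.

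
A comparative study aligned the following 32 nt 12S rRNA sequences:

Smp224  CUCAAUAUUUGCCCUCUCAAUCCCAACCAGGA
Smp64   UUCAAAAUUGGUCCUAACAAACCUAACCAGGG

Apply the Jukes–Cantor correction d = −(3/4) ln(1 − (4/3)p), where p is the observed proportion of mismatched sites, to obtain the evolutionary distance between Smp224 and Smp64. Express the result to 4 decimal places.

0.3525

The sequences differ at positions 1 (C/U), 6 (U/A), 10 (U/G), 12 (C/U), 16 (C/A), 17 (U/A), 21 (U/A), 24 (C/U), 32 (A/G).
p = 9/32 = 0.281250.
d = −0.75 · ln(1 − (4/3)·0.281250) = −0.75 · ln(0.625000) = −0.75 · (-0.470004) = 0.3525.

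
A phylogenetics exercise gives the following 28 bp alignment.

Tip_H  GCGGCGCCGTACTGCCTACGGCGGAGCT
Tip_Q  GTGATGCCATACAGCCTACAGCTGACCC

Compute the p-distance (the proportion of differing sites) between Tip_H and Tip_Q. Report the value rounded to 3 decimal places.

The sequences differ at positions 2 (C/T), 4 (G/A), 5 (C/T), 9 (G/A), 13 (T/A), 20 (G/A), 23 (G/T), 26 (G/C), 28 (T/C).
There are 9 differences over 28 sites, so p = 9/28 = 0.321.

0.321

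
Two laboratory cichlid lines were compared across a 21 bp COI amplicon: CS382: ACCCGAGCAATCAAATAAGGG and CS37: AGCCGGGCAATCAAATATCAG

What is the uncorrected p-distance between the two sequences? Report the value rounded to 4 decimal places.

Mismatches occur at site 2 (C↔G), site 6 (A↔G), site 18 (A↔T), site 19 (G↔C), site 20 (G↔A).
There are 5 differences over 21 sites, so p = 5/21 = 0.2381.

0.2381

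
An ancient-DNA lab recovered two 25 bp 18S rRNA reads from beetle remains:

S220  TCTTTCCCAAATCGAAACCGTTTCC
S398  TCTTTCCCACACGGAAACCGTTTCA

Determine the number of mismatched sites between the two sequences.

The sequences differ at positions 10 (A/C), 12 (T/C), 13 (C/G), 25 (C/A).
That gives 4 mismatches out of 25 aligned sites, so the Hamming distance is 4.

4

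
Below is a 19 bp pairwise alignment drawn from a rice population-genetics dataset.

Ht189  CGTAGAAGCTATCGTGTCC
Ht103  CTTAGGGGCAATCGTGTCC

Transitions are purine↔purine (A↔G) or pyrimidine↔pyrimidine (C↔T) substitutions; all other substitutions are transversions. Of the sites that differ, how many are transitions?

Differing sites — 2:G/T (Tv); 6:A/G (Ti); 7:A/G (Ti); 10:T/A (Tv).
Of the 4 differences, 2 transitions and 2 transversions, so the answer is 2.

2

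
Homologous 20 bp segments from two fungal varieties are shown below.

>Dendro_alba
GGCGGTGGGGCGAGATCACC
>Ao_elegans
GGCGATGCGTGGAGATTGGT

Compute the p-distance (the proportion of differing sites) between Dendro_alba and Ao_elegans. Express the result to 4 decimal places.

Differing sites — 5:G/A; 8:G/C; 10:G/T; 11:C/G; 17:C/T; 18:A/G; 19:C/G; 20:C/T.
There are 8 differences over 20 sites, so p = 8/20 = 0.4000.

0.4000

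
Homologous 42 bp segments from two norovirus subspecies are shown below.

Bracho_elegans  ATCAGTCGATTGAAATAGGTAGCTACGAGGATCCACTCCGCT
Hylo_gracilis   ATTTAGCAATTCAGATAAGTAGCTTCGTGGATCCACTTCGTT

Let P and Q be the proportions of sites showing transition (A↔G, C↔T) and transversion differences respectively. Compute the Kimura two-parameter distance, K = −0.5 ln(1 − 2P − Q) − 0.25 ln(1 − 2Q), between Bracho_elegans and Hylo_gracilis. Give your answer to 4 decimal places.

The sequences differ at positions 3 (C/T, transition), 4 (A/T, transversion), 5 (G/A, transition), 6 (T/G, transversion), 8 (G/A, transition), 12 (G/C, transversion), 14 (A/G, transition), 18 (G/A, transition), 25 (A/T, transversion), 28 (A/T, transversion), 38 (C/T, transition), 41 (C/T, transition).
Of the 12 differences, 7 transitions and 5 transversions over 42 sites: P = 7/42 = 0.166667, Q = 5/42 = 0.119048.
d = −0.5·ln(0.547618) − 0.25·ln(0.761904) = −0.5·(-0.602177) − 0.25·(-0.271935) = 0.3691.

0.3691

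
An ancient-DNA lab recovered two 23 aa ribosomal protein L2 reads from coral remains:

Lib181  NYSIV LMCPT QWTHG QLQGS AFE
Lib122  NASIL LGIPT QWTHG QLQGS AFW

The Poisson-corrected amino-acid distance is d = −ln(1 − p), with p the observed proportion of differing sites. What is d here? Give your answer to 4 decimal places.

0.2451

Mismatches occur at site 2 (Y/A), site 5 (V/L), site 7 (M/G), site 8 (C/I), site 23 (E/W).
p = 5/23 = 0.217391.
d = −ln(1 − 0.217391) = −ln(0.782609) = 0.2451.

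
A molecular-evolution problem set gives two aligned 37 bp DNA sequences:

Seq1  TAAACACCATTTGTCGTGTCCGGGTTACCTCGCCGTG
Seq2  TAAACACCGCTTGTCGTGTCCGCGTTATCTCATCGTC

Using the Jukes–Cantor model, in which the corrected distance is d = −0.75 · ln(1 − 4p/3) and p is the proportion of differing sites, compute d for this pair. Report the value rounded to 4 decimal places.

0.2180

Differing sites — 9:A/G; 10:T/C; 23:G/C; 28:C/T; 32:G/A; 33:C/T; 37:G/C.
p = 7/37 = 0.189189.
d = −0.75 · ln(1 − (4/3)·0.189189) = −0.75 · ln(0.747748) = −0.75 · (-0.290689) = 0.2180.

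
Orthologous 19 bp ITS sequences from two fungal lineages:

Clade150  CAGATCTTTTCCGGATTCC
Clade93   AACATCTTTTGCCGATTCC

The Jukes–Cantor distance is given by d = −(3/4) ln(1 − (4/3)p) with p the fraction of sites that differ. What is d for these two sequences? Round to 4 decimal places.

Mismatches occur at site 1 (C→A), site 3 (G→C), site 11 (C→G), site 13 (G→C).
p = 4/19 = 0.210526.
d = −0.75 · ln(1 − (4/3)·0.210526) = −0.75 · ln(0.719299) = −0.75 · (-0.329478) = 0.2471.

0.2471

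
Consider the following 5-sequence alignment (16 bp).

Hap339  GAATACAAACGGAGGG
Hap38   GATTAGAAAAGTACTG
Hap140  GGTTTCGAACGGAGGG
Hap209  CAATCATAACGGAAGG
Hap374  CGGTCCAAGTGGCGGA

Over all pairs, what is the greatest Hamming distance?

Pairwise Hamming distances:
  Hap339 vs Hap38: 6
  Hap339 vs Hap140: 4
  Hap339 vs Hap209: 5
  Hap339 vs Hap374: 8
  Hap38 vs Hap140: 8
  Hap38 vs Hap209: 9
  Hap38 vs Hap374: 12
  Hap140 vs Hap209: 7
  Hap140 vs Hap374: 8
  Hap209 vs Hap374: 9
The largest is 12, between Hap38 and Hap374.

12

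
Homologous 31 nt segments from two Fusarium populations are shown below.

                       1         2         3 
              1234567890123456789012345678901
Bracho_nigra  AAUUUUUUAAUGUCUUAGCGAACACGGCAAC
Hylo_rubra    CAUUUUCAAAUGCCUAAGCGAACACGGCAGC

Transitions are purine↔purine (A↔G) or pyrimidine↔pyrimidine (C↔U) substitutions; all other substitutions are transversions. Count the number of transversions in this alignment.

3

Mismatches occur at site 1 (A→C, transversion), site 7 (U→C, transition), site 8 (U→A, transversion), site 13 (U→C, transition), site 16 (U→A, transversion), site 30 (A→G, transition).
Of the 6 differences, 3 transitions and 3 transversions, so the answer is 3.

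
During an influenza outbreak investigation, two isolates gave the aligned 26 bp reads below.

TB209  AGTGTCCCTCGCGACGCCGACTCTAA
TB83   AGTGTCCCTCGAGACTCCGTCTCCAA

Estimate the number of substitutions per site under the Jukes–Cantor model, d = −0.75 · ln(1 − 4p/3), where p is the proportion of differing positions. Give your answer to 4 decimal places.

0.1722

Mismatches occur at site 12 (C/A), site 16 (G/T), site 20 (A/T), site 24 (T/C).
p = 4/26 = 0.153846.
d = −0.75 · ln(1 − (4/3)·0.153846) = −0.75 · ln(0.794872) = −0.75 · (-0.229574) = 0.1722.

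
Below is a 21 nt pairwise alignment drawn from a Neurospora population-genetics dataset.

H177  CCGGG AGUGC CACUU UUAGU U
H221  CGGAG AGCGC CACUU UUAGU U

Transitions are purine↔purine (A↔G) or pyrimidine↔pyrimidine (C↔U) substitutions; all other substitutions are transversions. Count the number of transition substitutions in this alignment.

2

Mismatches occur at site 2 (C↔G, transversion), site 4 (G↔A, transition), site 8 (U↔C, transition).
Of the 3 differences, 2 transitions and 1 transversion, so the answer is 2.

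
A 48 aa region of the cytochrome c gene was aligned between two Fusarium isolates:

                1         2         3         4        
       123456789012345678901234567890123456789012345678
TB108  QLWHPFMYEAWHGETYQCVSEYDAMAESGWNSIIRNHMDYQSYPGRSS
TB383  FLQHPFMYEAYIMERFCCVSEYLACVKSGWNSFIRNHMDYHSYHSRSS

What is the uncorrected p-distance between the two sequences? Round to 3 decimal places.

0.333

Mismatches occur at site 1 (Q→F), site 3 (W→Q), site 11 (W→Y), site 12 (H→I), site 13 (G→M), site 15 (T→R), site 16 (Y→F), site 17 (Q→C), site 23 (D→L), site 25 (M→C), site 26 (A→V), site 27 (E→K), site 33 (I→F), site 41 (Q→H), site 44 (P→H), site 45 (G→S).
There are 16 differences over 48 sites, so p = 16/48 = 0.333.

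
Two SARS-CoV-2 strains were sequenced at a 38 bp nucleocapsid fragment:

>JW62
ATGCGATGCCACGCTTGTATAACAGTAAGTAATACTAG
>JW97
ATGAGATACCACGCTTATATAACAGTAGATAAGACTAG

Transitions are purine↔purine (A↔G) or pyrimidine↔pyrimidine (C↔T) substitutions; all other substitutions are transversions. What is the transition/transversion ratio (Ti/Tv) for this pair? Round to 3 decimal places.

Differing sites — 4:C/A (Tv); 8:G/A (Ti); 17:G/A (Ti); 28:A/G (Ti); 29:G/A (Ti); 33:T/G (Tv).
Of the 6 differences, 4 transitions and 2 transversions, so Ti/Tv = 4/2 = 2.000.

2.000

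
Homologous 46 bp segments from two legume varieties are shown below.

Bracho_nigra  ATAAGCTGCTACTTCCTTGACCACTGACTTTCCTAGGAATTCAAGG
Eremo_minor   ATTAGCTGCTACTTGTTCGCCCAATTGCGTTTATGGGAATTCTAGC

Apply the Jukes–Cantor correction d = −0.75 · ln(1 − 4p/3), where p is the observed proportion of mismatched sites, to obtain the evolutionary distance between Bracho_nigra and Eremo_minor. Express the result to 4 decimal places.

0.3904

The sequences differ at positions 3 (A/T), 15 (C/G), 16 (C/T), 18 (T/C), 20 (A/C), 24 (C/A), 26 (G/T), 27 (A/G), 29 (T/G), 32 (C/T), 33 (C/A), 35 (A/G), 43 (A/T), 46 (G/C).
p = 14/46 = 0.304348.
d = −0.75 · ln(1 − (4/3)·0.304348) = −0.75 · ln(0.594203) = −0.75 · (-0.520534) = 0.3904.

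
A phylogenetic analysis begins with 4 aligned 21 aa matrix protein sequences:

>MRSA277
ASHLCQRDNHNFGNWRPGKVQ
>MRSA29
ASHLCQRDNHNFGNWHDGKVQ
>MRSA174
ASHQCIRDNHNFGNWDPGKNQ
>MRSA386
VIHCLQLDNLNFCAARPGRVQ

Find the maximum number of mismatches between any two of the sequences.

13

Pairwise Hamming distances:
  MRSA277 vs MRSA29: 2
  MRSA277 vs MRSA174: 4
  MRSA277 vs MRSA386: 10
  MRSA29 vs MRSA174: 5
  MRSA29 vs MRSA386: 12
  MRSA174 vs MRSA386: 13
The largest is 13, between MRSA174 and MRSA386.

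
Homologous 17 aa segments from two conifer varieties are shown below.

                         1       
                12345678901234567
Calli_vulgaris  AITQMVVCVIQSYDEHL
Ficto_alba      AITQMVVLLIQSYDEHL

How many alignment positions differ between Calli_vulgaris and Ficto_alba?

2

Differing sites — 8:C/L; 9:V/L.
That gives 2 mismatches out of 17 aligned sites, so the Hamming distance is 2.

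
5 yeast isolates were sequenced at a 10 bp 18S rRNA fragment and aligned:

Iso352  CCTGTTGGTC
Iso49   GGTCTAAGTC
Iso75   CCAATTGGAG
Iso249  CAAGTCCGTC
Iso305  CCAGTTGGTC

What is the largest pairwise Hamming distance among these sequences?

8

Pairwise Hamming distances:
  Iso352 vs Iso49: 5
  Iso352 vs Iso75: 4
  Iso352 vs Iso249: 4
  Iso352 vs Iso305: 1
  Iso49 vs Iso75: 8
  Iso49 vs Iso249: 6
  Iso49 vs Iso305: 6
  Iso75 vs Iso249: 6
  Iso75 vs Iso305: 3
  Iso249 vs Iso305: 3
The largest is 8, between Iso49 and Iso75.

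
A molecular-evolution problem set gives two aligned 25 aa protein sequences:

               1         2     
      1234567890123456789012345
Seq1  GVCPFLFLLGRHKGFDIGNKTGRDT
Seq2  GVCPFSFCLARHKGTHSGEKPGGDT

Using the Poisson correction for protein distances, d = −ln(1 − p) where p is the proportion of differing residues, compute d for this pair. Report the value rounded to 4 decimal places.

0.4463

Mismatches occur at site 6 (L/S), site 8 (L/C), site 10 (G/A), site 15 (F/T), site 16 (D/H), site 17 (I/S), site 19 (N/E), site 21 (T/P), site 23 (R/G).
p = 9/25 = 0.360000.
d = −ln(1 − 0.360000) = −ln(0.640000) = 0.4463.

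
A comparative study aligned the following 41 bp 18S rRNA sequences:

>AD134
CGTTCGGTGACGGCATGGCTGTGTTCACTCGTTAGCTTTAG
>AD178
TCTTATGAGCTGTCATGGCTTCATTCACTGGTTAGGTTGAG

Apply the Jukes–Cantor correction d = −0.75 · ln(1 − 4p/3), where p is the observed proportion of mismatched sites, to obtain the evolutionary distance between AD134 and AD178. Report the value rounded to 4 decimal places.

0.4556

The sequences differ at positions 1 (C/T), 2 (G/C), 5 (C/A), 6 (G/T), 8 (T/A), 10 (A/C), 11 (C/T), 13 (G/T), 21 (G/T), 22 (T/C), 23 (G/A), 30 (C/G), 36 (C/G), 39 (T/G).
p = 14/41 = 0.341463.
d = −0.75 · ln(1 − (4/3)·0.341463) = −0.75 · ln(0.544716) = −0.75 · (-0.607491) = 0.4556.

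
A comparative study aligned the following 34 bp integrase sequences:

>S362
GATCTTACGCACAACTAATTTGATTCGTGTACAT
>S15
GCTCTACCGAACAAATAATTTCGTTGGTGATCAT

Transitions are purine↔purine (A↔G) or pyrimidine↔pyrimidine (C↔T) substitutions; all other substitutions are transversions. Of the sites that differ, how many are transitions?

Mismatches occur at site 2 (A↔C, transversion), site 6 (T↔A, transversion), site 7 (A↔C, transversion), site 10 (C↔A, transversion), site 15 (C↔A, transversion), site 22 (G↔C, transversion), site 23 (A↔G, transition), site 26 (C↔G, transversion), site 30 (T↔A, transversion), site 31 (A↔T, transversion).
Of the 10 differences, 1 transition and 9 transversions, so the answer is 1.

1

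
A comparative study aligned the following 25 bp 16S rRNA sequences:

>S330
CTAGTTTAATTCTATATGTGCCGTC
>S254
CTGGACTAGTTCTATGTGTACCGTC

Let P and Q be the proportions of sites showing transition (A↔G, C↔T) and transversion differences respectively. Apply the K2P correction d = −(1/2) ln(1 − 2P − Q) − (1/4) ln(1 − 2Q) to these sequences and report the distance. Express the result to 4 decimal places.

Mismatches occur at site 3 (A→G, transition), site 5 (T→A, transversion), site 6 (T→C, transition), site 9 (A→G, transition), site 16 (A→G, transition), site 20 (G→A, transition).
Of the 6 differences, 5 transitions and 1 transversion over 25 sites: P = 5/25 = 0.200000, Q = 1/25 = 0.040000.
d = −0.5·ln(0.560000) − 0.25·ln(0.920000) = −0.5·(-0.579818) − 0.25·(-0.083382) = 0.3108.

0.3108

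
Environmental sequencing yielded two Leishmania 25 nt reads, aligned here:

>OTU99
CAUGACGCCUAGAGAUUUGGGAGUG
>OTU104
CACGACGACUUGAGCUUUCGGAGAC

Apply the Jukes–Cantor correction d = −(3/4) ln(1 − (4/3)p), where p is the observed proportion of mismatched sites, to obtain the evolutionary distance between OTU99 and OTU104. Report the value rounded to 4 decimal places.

The sequences differ at positions 3 (U/C), 8 (C/A), 11 (A/U), 15 (A/C), 19 (G/C), 24 (U/A), 25 (G/C).
p = 7/25 = 0.280000.
d = −0.75 · ln(1 − (4/3)·0.280000) = −0.75 · ln(0.626667) = −0.75 · (-0.467340) = 0.3505.

0.3505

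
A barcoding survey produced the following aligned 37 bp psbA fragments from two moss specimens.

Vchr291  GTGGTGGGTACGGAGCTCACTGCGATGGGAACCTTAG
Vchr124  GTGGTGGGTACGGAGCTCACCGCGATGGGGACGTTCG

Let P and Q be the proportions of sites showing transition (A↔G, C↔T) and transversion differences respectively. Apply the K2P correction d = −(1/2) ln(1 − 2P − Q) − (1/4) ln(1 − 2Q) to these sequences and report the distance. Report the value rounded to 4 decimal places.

0.1171

Mismatches occur at site 21 (T→C, transition), site 30 (A→G, transition), site 33 (C→G, transversion), site 36 (A→C, transversion).
Of the 4 differences, 2 transitions and 2 transversions over 37 sites: P = 2/37 = 0.054054, Q = 2/37 = 0.054054.
d = −0.5·ln(0.837838) − 0.25·ln(0.891892) = −0.5·(-0.176931) − 0.25·(-0.114410) = 0.1171.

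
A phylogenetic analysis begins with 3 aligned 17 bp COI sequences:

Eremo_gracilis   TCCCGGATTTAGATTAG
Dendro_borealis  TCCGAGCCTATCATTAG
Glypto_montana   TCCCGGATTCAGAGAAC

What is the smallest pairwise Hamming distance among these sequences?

4

Pairwise Hamming distances:
  Eremo_gracilis vs Dendro_borealis: 7
  Eremo_gracilis vs Glypto_montana: 4
  Dendro_borealis vs Glypto_montana: 10
The smallest is 4, between Eremo_gracilis and Glypto_montana.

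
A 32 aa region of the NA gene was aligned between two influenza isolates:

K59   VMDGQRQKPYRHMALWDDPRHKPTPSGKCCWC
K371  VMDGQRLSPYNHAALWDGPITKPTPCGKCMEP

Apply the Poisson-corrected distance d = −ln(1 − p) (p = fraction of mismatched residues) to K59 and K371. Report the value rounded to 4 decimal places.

Differing sites — 7:Q/L; 8:K/S; 11:R/N; 13:M/A; 18:D/G; 20:R/I; 21:H/T; 26:S/C; 30:C/M; 31:W/E; 32:C/P.
p = 11/32 = 0.343750.
d = −ln(1 − 0.343750) = −ln(0.656250) = 0.4212.

0.4212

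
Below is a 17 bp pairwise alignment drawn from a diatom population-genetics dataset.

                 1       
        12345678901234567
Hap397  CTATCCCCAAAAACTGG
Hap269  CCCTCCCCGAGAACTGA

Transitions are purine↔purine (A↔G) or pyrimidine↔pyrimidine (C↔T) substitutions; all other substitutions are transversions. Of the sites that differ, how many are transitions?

The sequences differ at positions 2 (T/C, transition), 3 (A/C, transversion), 9 (A/G, transition), 11 (A/G, transition), 17 (G/A, transition).
Of the 5 differences, 4 transitions and 1 transversion, so the answer is 4.

4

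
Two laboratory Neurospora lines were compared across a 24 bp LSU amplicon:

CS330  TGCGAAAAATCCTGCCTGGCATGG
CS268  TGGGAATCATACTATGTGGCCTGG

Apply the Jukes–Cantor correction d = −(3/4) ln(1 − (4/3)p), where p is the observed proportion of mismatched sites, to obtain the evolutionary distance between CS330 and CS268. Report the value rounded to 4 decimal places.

The sequences differ at positions 3 (C/G), 7 (A/T), 8 (A/C), 11 (C/A), 14 (G/A), 15 (C/T), 16 (C/G), 21 (A/C).
p = 8/24 = 0.333333.
d = −0.75 · ln(1 − (4/3)·0.333333) = −0.75 · ln(0.555556) = −0.75 · (-0.587786) = 0.4408.

0.4408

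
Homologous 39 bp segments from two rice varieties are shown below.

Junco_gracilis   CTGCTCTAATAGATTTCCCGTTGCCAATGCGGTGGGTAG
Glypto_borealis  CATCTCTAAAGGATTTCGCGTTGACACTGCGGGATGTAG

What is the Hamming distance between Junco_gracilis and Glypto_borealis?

10

Differing sites — 2:T/A; 3:G/T; 10:T/A; 11:A/G; 18:C/G; 24:C/A; 27:A/C; 33:T/G; 34:G/A; 35:G/T.
That gives 10 mismatches out of 39 aligned sites, so the Hamming distance is 10.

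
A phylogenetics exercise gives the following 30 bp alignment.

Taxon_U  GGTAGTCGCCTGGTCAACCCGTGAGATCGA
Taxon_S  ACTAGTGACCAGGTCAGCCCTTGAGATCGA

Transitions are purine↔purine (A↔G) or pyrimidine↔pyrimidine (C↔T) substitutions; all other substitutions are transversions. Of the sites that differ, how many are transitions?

Mismatches occur at site 1 (G/A, transition), site 2 (G/C, transversion), site 7 (C/G, transversion), site 8 (G/A, transition), site 11 (T/A, transversion), site 17 (A/G, transition), site 21 (G/T, transversion).
Of the 7 differences, 3 transitions and 4 transversions, so the answer is 3.

3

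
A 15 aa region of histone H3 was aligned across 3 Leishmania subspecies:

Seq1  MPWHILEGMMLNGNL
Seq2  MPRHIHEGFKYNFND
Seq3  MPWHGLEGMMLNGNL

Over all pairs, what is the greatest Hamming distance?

8

Pairwise Hamming distances:
  Seq1 vs Seq2: 7
  Seq1 vs Seq3: 1
  Seq2 vs Seq3: 8
The largest is 8, between Seq2 and Seq3.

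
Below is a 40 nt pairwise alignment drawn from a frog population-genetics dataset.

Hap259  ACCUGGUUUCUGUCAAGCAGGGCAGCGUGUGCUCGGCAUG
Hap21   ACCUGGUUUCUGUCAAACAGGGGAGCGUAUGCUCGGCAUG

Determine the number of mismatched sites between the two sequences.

Differing sites — 17:G/A; 23:C/G; 29:G/A.
That gives 3 mismatches out of 40 aligned sites, so the Hamming distance is 3.

3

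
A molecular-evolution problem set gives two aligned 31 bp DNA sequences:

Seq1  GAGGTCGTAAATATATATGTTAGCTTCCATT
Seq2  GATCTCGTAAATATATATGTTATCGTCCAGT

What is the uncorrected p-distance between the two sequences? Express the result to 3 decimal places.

0.161

Differing sites — 3:G/T; 4:G/C; 23:G/T; 25:T/G; 30:T/G.
There are 5 differences over 31 sites, so p = 5/31 = 0.161.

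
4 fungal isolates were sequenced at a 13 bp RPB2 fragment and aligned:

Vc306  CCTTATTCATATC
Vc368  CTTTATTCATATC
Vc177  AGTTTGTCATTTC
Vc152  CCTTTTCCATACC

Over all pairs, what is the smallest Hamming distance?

1

Pairwise Hamming distances:
  Vc306 vs Vc368: 1
  Vc306 vs Vc177: 5
  Vc306 vs Vc152: 3
  Vc368 vs Vc177: 5
  Vc368 vs Vc152: 4
  Vc177 vs Vc152: 6
The smallest is 1, between Vc306 and Vc368.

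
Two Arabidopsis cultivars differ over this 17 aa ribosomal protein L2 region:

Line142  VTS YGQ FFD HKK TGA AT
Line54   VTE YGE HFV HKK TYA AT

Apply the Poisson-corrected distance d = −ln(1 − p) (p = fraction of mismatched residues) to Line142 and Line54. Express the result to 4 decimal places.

Mismatches occur at site 3 (S→E), site 6 (Q→E), site 7 (F→H), site 9 (D→V), site 14 (G→Y).
p = 5/17 = 0.294118.
d = −ln(1 − 0.294118) = −ln(0.705882) = 0.3483.

0.3483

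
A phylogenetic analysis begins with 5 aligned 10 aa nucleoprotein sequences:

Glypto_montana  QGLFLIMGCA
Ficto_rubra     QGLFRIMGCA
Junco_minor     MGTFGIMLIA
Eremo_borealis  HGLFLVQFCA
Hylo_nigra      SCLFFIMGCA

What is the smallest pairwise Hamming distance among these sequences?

Pairwise Hamming distances:
  Glypto_montana vs Ficto_rubra: 1
  Glypto_montana vs Junco_minor: 5
  Glypto_montana vs Eremo_borealis: 4
  Glypto_montana vs Hylo_nigra: 3
  Ficto_rubra vs Junco_minor: 5
  Ficto_rubra vs Eremo_borealis: 5
  Ficto_rubra vs Hylo_nigra: 3
  Junco_minor vs Eremo_borealis: 7
  Junco_minor vs Hylo_nigra: 6
  Eremo_borealis vs Hylo_nigra: 6
The smallest is 1, between Glypto_montana and Ficto_rubra.

1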